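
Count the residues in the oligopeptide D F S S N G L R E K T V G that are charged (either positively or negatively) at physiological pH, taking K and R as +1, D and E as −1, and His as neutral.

Charged side chains at pH ~7.4: K, R (positive); D, E (negative).
Matching residues: D1, R8, E9, K10.

4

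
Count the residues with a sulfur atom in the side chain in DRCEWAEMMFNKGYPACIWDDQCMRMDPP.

Only Cys (C) and Met (M) have a sulfur atom in the side chain.
Matching residues: C3, M8, M9, C17, C23, M24, M26.

7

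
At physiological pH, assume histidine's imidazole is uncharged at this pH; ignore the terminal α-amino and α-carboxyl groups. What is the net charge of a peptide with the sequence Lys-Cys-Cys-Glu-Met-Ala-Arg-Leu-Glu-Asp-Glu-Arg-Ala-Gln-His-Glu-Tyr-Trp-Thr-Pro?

Near pH 7.4, K and R contribute +1 each, D and E contribute −1 each, and every other side chain (His included, as stated) is uncharged.
Positive (K, R): Lys1, Arg7, Arg12 → +3.
Negative (D, E): Glu4, Glu9, Asp10, Glu11, Glu16 → −5.
Net charge = (+3) + (−5) = −2.

-2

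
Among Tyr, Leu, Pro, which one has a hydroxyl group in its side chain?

Tyr

S, T, and Y are the three residues with a side-chain hydroxyl.
Of the listed options, only Tyr belongs to this group.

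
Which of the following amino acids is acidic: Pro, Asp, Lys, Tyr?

Asp

Aspartate (D) and glutamate (E) have carboxylic-acid side chains and are the acidic amino acids.
Of the listed options, only Asp belongs to this group.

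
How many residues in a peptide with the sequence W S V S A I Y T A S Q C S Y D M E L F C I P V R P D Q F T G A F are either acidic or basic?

Acidic: D, E. Basic: H, K, R.
Acidic residues here: D15, E17, D26 (3).
Basic residues here: R24 (1).
The two groups share no amino acid, so total = 3 + 1 = 4.

4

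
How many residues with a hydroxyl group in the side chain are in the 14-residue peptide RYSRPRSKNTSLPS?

The –OH-bearing residues are Ser, Thr (aliphatic alcohols), and Tyr (phenol).
Matching residues: Y2, S3, S7, T10, S11, S14.

6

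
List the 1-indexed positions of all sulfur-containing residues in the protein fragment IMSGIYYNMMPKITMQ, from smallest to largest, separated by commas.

2, 9, 10, 15

Only Cys (C) and Met (M) have a sulfur atom in the side chain.
Matching residues: M2, M9, M10, M15.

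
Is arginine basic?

Yes

Lysine (K), arginine (R), and histidine (H) have basic, nitrogen-containing side chains.
Arginine is in this group.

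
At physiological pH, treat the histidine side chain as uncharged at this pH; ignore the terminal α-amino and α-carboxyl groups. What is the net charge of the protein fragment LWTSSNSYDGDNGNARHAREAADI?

The side chains ionized at physiological pH are Lys/Arg (+1) and Asp/Glu (−1); with His treated as neutral, nothing else contributes.
Positive (K, R): R16, R19 → +2.
Negative (D, E): D9, D11, E20, D23 → −4.
Net charge = (+2) + (−4) = −2.

-2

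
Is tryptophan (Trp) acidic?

No

Only D (aspartate) and E (glutamate) carry a side-chain carboxylic acid.
Tryptophan is not in this group.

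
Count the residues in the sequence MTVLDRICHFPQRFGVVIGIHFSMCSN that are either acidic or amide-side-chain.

Acidic: D, E. Amide-side-chain: N, Q.
Acidic residues here: D5 (1).
Amide-side-chain residues here: Q12, N27 (2).
The two groups share no amino acid, so total = 1 + 2 = 3.

3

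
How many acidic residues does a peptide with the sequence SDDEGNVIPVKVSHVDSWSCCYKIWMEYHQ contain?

Only D (aspartate) and E (glutamate) carry a side-chain carboxylic acid.
Matching residues: D2, D3, E4, D16, E27.

5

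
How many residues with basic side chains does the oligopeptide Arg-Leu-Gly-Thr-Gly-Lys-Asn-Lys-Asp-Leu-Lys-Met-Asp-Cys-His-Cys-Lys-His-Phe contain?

7

Lysine (K), arginine (R), and histidine (H) have basic, nitrogen-containing side chains.
Matching residues: Arg1, Lys6, Lys8, Lys11, His15, Lys17, His18.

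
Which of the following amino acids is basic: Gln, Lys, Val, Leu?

The basic amino acids are Lys (K), Arg (R), and His (H).
Of the listed options, only Lys belongs to this group.

Lys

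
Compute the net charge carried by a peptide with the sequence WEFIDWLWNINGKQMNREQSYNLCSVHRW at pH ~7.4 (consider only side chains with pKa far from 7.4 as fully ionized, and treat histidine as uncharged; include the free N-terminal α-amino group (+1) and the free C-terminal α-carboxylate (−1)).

0

The side chains ionized at physiological pH are Lys/Arg (+1) and Asp/Glu (−1); with His treated as neutral, nothing else contributes.
Positive (K, R): K13, R17, R28 → +3.
Negative (D, E): E2, D5, E18 → −3.
The N-terminus (+1) and C-terminus (−1) cancel.
Net charge = (+3) + (−3) = 0.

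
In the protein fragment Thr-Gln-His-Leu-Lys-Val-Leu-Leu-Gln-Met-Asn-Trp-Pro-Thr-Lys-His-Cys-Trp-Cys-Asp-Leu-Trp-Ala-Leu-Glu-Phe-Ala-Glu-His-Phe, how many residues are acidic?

The acidic residues are Asp (D) and Glu (E), whose side chains end in a carboxylate group.
Matching residues: Asp20, Glu25, Glu28.

3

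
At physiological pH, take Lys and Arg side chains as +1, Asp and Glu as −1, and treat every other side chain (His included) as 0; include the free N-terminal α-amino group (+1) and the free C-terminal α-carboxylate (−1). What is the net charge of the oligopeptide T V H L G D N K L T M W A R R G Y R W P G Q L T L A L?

Positive (K, R): K8, R14, R15, R18 → +4.
Negative (D, E): D6 → −1.
The N-terminus (+1) and C-terminus (−1) cancel.
Net charge = (+4) + (−1) = +3.

+3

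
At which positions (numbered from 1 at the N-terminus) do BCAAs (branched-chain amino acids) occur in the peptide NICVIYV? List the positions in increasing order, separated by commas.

2, 4, 5, 7

The BCAAs are Val, Leu, and Ile — aliphatic side chains with a branch point.
Matching residues: I2, V4, I5, V7.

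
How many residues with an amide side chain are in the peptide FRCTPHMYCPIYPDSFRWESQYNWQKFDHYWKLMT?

3

Asparagine (N) and glutamine (Q) have uncharged amide side chains.
Matching residues: Q21, N23, Q25.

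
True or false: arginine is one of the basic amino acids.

K, R, and H are the three residues with basic side chains (ε-amine, guanidinium, and imidazole respectively).
Arginine is in this group.

True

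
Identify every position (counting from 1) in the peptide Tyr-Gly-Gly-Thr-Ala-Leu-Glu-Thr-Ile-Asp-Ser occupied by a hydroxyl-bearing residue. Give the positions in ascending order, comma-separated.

S, T, and Y are the three residues with a side-chain hydroxyl.
Matching residues: Tyr1, Thr4, Thr8, Ser11.

1, 4, 8, 11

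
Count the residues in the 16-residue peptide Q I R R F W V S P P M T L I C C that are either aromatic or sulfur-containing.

5

Aromatic: F, W, Y. Sulfur-containing: C, M.
Aromatic residues here: F5, W6 (2).
Sulfur-containing residues here: M11, C15, C16 (3).
The two groups share no amino acid, so total = 2 + 3 = 5.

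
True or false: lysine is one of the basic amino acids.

Lysine (K), arginine (R), and histidine (H) have basic, nitrogen-containing side chains.
Lysine is in this group.

True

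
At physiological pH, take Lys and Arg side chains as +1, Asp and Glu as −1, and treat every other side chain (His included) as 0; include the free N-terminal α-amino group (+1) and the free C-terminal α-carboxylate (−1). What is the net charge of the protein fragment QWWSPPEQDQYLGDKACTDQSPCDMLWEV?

-5

Positive (K, R): K15 → +1.
Negative (D, E): E7, D9, D14, D19, D24, E28 → −6.
The N-terminus (+1) and C-terminus (−1) cancel.
Net charge = (+1) + (−6) = −5.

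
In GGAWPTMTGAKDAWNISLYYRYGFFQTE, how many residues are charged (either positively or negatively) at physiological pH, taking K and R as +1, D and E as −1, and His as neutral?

Charged side chains at pH ~7.4: K, R (positive); D, E (negative).
Matching residues: K11, D12, R21, E28.

4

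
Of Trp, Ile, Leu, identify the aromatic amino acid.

Trp

Phenylalanine (F), tryptophan (W), and tyrosine (Y) have aromatic ring side chains.
Of the listed options, only Trp belongs to this group.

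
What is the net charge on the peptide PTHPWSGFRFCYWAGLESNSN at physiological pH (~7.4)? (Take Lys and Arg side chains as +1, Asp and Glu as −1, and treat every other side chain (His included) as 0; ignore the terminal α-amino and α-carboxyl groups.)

0

Positive (K, R): R9 → +1.
Negative (D, E): E17 → −1.
Net charge = (+1) + (−1) = 0.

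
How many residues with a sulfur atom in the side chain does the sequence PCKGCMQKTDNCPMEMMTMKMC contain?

10

The sulfur-bearing residues are cysteine (–SH) and methionine (–S–CH₃).
Matching residues: C2, C5, M6, C12, M14, M16, M17, M19, M21, C22.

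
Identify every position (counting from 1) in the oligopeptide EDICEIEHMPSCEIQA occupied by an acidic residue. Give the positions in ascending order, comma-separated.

Aspartate (D) and glutamate (E) have carboxylic-acid side chains and are the acidic amino acids.
Matching residues: E1, D2, E5, E7, E13.

1, 2, 5, 7, 13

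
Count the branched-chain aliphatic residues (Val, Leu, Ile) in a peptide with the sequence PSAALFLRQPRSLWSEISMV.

5

Matching residues: L5, L7, L13, I17, V20.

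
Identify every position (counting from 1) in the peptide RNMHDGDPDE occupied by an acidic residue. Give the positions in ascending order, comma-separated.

5, 7, 9, 10

The acidic residues are Asp (D) and Glu (E), whose side chains end in a carboxylate group.
Matching residues: D5, D7, D9, E10.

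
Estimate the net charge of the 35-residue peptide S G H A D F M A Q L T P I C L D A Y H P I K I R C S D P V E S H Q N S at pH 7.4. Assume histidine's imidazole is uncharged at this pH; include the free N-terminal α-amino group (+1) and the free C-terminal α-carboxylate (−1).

Near pH 7.4, K and R contribute +1 each, D and E contribute −1 each, and every other side chain (His included, as stated) is uncharged.
Positive (K, R): K22, R24 → +2.
Negative (D, E): D5, D16, D27, E30 → −4.
The N-terminus (+1) and C-terminus (−1) cancel.
Net charge = (+2) + (−4) = −2.

-2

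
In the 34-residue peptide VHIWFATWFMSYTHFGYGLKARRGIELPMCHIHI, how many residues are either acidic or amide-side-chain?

1

Acidic: D, E. Amide-side-chain: N, Q.
Acidic residues here: E26 (1).
Amide-side-chain residues here: none (0).
The two groups share no amino acid, so total = 1 + 0 = 1.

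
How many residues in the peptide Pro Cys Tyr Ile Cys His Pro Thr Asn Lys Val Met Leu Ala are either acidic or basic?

2

Acidic: D, E. Basic: H, K, R.
Acidic residues here: none (0).
Basic residues here: His6, Lys10 (2).
The two groups share no amino acid, so total = 0 + 2 = 2.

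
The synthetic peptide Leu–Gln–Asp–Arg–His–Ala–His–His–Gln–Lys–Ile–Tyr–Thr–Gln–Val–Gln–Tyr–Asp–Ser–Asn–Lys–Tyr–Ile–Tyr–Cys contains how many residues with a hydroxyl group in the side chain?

Serine (S), threonine (T), and tyrosine (Y) each carry a hydroxyl group on the side chain.
Matching residues: Tyr12, Thr13, Tyr17, Ser19, Tyr22, Tyr24.

6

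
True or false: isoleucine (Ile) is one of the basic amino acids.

False

Lysine (K), arginine (R), and histidine (H) have basic, nitrogen-containing side chains.
Isoleucine is not in this group.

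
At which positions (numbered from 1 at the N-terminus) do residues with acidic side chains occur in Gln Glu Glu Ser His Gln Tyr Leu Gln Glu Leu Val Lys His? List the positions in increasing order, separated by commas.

2, 3, 10

Aspartate (D) and glutamate (E) have carboxylic-acid side chains and are the acidic amino acids.
Matching residues: Glu2, Glu3, Glu10.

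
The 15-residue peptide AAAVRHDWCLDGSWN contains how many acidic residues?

2

Aspartate (D) and glutamate (E) have carboxylic-acid side chains and are the acidic amino acids.
Matching residues: D7, D11.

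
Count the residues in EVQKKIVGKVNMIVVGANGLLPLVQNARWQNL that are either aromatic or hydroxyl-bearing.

Aromatic: F, W, Y. Hydroxyl-bearing: S, T, Y.
Aromatic residues here: W29 (1).
Hydroxyl-bearing residues here: none (0).
(Y belongs to both groups, but none appear in this sequence.) Total = 1 + 0 = 1.

1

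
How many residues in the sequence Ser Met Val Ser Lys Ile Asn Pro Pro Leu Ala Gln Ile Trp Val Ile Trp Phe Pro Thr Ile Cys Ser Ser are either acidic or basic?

1

Acidic: D, E. Basic: H, K, R.
Acidic residues here: none (0).
Basic residues here: Lys5 (1).
The two groups share no amino acid, so total = 0 + 1 = 1.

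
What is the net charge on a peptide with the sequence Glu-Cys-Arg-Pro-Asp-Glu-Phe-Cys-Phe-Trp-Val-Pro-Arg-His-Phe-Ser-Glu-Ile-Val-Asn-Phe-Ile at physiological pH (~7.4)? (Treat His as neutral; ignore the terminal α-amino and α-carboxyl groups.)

-2

Near pH 7.4, K and R contribute +1 each, D and E contribute −1 each, and every other side chain (His included, as stated) is uncharged.
Positive (K, R): Arg3, Arg13 → +2.
Negative (D, E): Glu1, Asp5, Glu6, Glu17 → −4.
Net charge = (+2) + (−4) = −2.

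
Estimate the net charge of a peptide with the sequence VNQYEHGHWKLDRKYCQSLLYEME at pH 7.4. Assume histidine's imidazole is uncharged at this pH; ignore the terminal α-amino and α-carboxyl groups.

-1

At pH ~7.4 the Lys and Arg side chains are protonated (+1), the Asp and Glu side chains are deprotonated (−1), and with His taken as neutral all other side chains carry no charge.
Positive (K, R): K10, R13, K14 → +3.
Negative (D, E): E5, D12, E22, E24 → −4.
Net charge = (+3) + (−4) = −1.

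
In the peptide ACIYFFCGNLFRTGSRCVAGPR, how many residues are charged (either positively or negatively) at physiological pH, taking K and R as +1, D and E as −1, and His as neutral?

Charged side chains at pH ~7.4: K, R (positive); D, E (negative).
Matching residues: R12, R16, R22.

3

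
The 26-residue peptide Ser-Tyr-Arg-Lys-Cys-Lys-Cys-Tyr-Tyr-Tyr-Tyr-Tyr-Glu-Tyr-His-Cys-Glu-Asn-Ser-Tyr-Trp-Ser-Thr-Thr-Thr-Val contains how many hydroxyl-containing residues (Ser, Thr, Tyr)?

14

Matching residues: Ser1, Tyr2, Tyr8, Tyr9, Tyr10, Tyr11, Tyr12, Tyr14, Ser19, Tyr20, Ser22, Thr23, Thr24, Thr25.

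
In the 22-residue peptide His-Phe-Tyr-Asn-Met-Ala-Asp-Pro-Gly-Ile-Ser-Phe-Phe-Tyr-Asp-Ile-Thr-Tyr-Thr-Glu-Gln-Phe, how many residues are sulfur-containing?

Only Cys (C) and Met (M) have a sulfur atom in the side chain.
Matching residues: Met5.

1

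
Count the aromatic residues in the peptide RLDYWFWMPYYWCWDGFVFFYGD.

Phenylalanine (F), tryptophan (W), and tyrosine (Y) have aromatic ring side chains.
Matching residues: Y4, W5, F6, W7, Y10, Y11, W12, W14, F17, F19, F20, Y21.

12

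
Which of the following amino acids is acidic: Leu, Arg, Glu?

Glu

The acidic residues are Asp (D) and Glu (E), whose side chains end in a carboxylate group.
Of the listed options, only Glu belongs to this group.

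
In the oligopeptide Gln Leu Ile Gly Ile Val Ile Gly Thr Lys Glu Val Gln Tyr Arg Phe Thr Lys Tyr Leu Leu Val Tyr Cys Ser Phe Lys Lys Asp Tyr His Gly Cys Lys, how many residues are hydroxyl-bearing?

The –OH-bearing residues are Ser, Thr (aliphatic alcohols), and Tyr (phenol).
Matching residues: Thr9, Tyr14, Thr17, Tyr19, Tyr23, Ser25, Tyr30.

7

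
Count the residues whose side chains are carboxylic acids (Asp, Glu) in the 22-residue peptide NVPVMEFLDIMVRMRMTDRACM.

Matching residues: E6, D9, D18.

3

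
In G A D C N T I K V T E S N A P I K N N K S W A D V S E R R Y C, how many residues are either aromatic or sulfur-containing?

4

Aromatic: F, W, Y. Sulfur-containing: C, M.
Aromatic residues here: W22, Y30 (2).
Sulfur-containing residues here: C4, C31 (2).
The two groups share no amino acid, so total = 2 + 2 = 4.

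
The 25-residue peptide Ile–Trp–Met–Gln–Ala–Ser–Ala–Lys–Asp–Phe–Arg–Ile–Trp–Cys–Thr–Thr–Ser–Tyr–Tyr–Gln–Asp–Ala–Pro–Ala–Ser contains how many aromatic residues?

The aromatic amino acids are Phe (F, benzyl), Trp (W, indole), and Tyr (Y, phenol).
Matching residues: Trp2, Phe10, Trp13, Tyr18, Tyr19.

5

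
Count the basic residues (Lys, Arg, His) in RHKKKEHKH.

8

Matching residues: R1, H2, K3, K4, K5, H7, K8, H9.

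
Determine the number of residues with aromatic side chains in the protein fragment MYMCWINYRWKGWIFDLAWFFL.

9

F, W, and Y each carry an aromatic ring on the side chain.
Matching residues: Y2, W5, Y8, W10, W13, F15, W19, F20, F21.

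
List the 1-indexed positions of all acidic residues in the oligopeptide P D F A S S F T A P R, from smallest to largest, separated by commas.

2

The acidic residues are Asp (D) and Glu (E), whose side chains end in a carboxylate group.
Matching residues: D2.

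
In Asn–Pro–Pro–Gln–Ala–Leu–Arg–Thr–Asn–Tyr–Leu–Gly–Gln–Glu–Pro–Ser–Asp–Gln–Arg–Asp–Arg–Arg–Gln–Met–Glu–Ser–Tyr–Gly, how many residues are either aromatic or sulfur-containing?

Aromatic: F, W, Y. Sulfur-containing: C, M.
Aromatic residues here: Tyr10, Tyr27 (2).
Sulfur-containing residues here: Met24 (1).
The two groups share no amino acid, so total = 2 + 1 = 3.

3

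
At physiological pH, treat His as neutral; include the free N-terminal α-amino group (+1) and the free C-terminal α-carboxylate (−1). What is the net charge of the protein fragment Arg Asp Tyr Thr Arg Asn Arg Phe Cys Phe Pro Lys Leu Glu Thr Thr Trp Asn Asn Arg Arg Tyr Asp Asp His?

+2

Near pH 7.4, K and R contribute +1 each, D and E contribute −1 each, and every other side chain (His included, as stated) is uncharged.
Positive (K, R): Arg1, Arg5, Arg7, Lys12, Arg20, Arg21 → +6.
Negative (D, E): Asp2, Glu14, Asp23, Asp24 → −4.
The N-terminus (+1) and C-terminus (−1) cancel.
Net charge = (+6) + (−4) = +2.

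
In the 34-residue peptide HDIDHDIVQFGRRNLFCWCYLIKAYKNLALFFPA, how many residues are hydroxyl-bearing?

2

Serine (S), threonine (T), and tyrosine (Y) each carry a hydroxyl group on the side chain.
Matching residues: Y20, Y25.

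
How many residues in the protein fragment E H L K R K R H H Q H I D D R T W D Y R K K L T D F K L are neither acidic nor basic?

Acidic: D, E. Basic: K, R, H. All other residues are neither.
Matching residues: L3, Q10, I12, T16, W17, Y19, L23, T24, F26, L28.

10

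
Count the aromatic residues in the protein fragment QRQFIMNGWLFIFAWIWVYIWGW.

The aromatic amino acids are Phe (F, benzyl), Trp (W, indole), and Tyr (Y, phenol).
Matching residues: F4, W9, F11, F13, W15, W17, Y19, W21, W23.

9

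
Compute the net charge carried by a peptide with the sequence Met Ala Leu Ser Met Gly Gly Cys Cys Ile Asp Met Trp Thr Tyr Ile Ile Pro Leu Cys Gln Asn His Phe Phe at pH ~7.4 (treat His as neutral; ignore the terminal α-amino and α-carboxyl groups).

-1

The side chains ionized at physiological pH are Lys/Arg (+1) and Asp/Glu (−1); with His treated as neutral, nothing else contributes.
Positive (K, R): none → +0.
Negative (D, E): Asp11 → −1.
Net charge = (+0) + (−1) = −1.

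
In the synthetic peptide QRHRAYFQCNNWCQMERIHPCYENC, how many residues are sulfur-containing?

5

The sulfur-bearing residues are cysteine (–SH) and methionine (–S–CH₃).
Matching residues: C9, C13, M15, C21, C25.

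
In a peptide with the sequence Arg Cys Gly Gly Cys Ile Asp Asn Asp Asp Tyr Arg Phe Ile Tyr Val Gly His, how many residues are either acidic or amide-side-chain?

4

Acidic: D, E. Amide-side-chain: N, Q.
Acidic residues here: Asp7, Asp9, Asp10 (3).
Amide-side-chain residues here: Asn8 (1).
The two groups share no amino acid, so total = 3 + 1 = 4.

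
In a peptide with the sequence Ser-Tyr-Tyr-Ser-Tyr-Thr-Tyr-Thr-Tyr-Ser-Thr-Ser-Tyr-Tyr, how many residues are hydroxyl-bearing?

14

Serine (S), threonine (T), and tyrosine (Y) each carry a hydroxyl group on the side chain.
Matching residues: Ser1, Tyr2, Tyr3, Ser4, Tyr5, Thr6, Tyr7, Thr8, Tyr9, Ser10, Thr11, Ser12, Tyr13, Tyr14.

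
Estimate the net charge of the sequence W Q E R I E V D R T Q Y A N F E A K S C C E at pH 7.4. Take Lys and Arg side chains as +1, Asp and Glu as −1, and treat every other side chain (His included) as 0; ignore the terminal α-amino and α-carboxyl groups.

Positive (K, R): R4, R9, K18 → +3.
Negative (D, E): E3, E6, D8, E16, E22 → −5.
Net charge = (+3) + (−5) = −2.

-2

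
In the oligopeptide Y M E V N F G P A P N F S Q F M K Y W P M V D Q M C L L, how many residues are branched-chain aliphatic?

4

Valine (V), leucine (L), and isoleucine (I) are the branched-chain amino acids.
Matching residues: V4, V22, L27, L28.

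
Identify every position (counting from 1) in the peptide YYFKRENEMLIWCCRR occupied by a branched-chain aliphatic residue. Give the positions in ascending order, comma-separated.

Matching residues: L10, I11.

10, 11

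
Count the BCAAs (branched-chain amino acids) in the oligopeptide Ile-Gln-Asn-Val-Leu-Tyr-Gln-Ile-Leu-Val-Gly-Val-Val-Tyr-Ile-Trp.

Valine (V), leucine (L), and isoleucine (I) are the branched-chain amino acids.
Matching residues: Ile1, Val4, Leu5, Ile8, Leu9, Val10, Val12, Val13, Ile15.

9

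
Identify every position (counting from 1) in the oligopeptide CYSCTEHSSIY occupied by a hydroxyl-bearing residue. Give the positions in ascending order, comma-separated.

The –OH-bearing residues are Ser, Thr (aliphatic alcohols), and Tyr (phenol).
Matching residues: Y2, S3, T5, S8, S9, Y11.

2, 3, 5, 8, 9, 11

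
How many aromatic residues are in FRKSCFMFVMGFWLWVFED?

7

The aromatic amino acids are Phe (F, benzyl), Trp (W, indole), and Tyr (Y, phenol).
Matching residues: F1, F6, F8, F12, W13, W15, F17.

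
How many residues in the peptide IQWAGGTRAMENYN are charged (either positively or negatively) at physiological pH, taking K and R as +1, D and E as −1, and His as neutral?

2

Charged side chains at pH ~7.4: K, R (positive); D, E (negative).
Matching residues: R8, E11.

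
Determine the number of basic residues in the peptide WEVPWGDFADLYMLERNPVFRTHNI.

The basic amino acids are Lys (K), Arg (R), and His (H).
Matching residues: R16, R21, H23.

3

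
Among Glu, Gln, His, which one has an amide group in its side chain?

Only N (asparagine) and Q (glutamine) carry a side-chain carboxamide.
Of the listed options, only Gln belongs to this group.

Gln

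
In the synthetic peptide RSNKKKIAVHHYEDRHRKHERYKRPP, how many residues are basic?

14

The basic amino acids are Lys (K), Arg (R), and His (H).
Matching residues: R1, K4, K5, K6, H10, H11, R15, H16, R17, K18, H19, R21, K23, R24.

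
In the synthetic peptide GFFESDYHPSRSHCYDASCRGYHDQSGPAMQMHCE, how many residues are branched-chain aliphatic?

0

Valine (V), leucine (L), and isoleucine (I) are the branched-chain amino acids.
None of the 35 residues belong to this group.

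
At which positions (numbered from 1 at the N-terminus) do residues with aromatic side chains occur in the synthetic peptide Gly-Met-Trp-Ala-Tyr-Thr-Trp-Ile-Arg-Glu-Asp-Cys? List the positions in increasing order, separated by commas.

F, W, and Y each carry an aromatic ring on the side chain.
Matching residues: Trp3, Tyr5, Trp7.

3, 5, 7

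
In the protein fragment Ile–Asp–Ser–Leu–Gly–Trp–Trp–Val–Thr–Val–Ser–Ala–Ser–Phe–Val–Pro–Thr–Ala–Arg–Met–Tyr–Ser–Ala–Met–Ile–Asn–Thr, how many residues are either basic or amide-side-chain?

2

Basic: H, K, R. Amide-side-chain: N, Q.
Basic residues here: Arg19 (1).
Amide-side-chain residues here: Asn26 (1).
The two groups share no amino acid, so total = 1 + 1 = 2.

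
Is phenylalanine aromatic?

The aromatic amino acids are Phe (F, benzyl), Trp (W, indole), and Tyr (Y, phenol).
Phenylalanine is in this group.

Yes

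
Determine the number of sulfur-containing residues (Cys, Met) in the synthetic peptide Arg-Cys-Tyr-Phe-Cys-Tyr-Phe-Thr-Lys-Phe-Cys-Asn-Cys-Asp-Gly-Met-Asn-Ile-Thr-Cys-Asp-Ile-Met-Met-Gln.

8

Matching residues: Cys2, Cys5, Cys11, Cys13, Met16, Cys20, Met23, Met24.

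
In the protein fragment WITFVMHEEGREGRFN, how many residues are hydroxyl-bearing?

The –OH-bearing residues are Ser, Thr (aliphatic alcohols), and Tyr (phenol).
Matching residues: T3.

1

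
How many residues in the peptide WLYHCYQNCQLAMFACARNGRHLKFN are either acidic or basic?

5

Acidic: D, E. Basic: H, K, R.
Acidic residues here: none (0).
Basic residues here: H4, R18, R21, H22, K24 (5).
The two groups share no amino acid, so total = 0 + 5 = 5.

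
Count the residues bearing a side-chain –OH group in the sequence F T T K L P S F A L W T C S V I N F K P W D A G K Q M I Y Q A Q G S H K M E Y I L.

8

Serine (S), threonine (T), and tyrosine (Y) each carry a hydroxyl group on the side chain.
Matching residues: T2, T3, S7, T12, S14, Y29, S34, Y39.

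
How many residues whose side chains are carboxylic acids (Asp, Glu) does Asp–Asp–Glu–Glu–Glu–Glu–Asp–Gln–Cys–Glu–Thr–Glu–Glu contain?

10

Matching residues: Asp1, Asp2, Glu3, Glu4, Glu5, Glu6, Asp7, Glu10, Glu12, Glu13.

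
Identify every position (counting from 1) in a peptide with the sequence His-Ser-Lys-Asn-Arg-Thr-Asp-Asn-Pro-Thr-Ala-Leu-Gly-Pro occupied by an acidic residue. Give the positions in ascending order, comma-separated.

Only D (aspartate) and E (glutamate) carry a side-chain carboxylic acid.
Matching residues: Asp7.

7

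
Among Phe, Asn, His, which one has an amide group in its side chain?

Asn

The amide-side-chain residues are Asn (N) and Gln (Q).
Of the listed options, only Asn belongs to this group.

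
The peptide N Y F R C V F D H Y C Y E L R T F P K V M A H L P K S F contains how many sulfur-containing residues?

Cysteine (C, thiol) and methionine (M, thioether) are the two sulfur-containing amino acids.
Matching residues: C5, C11, M21.

3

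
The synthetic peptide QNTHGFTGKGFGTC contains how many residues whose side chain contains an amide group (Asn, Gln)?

2

Matching residues: Q1, N2.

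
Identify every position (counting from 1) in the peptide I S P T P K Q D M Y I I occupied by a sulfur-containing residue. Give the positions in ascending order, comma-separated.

9

The sulfur-bearing residues are cysteine (–SH) and methionine (–S–CH₃).
Matching residues: M9.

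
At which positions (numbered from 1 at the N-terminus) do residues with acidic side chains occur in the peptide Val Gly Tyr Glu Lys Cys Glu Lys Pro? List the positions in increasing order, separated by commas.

The acidic residues are Asp (D) and Glu (E), whose side chains end in a carboxylate group.
Matching residues: Glu4, Glu7.

4, 7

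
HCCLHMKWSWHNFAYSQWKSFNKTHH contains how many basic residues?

8

Lysine (K), arginine (R), and histidine (H) have basic, nitrogen-containing side chains.
Matching residues: H1, H5, K7, H11, K19, K23, H25, H26.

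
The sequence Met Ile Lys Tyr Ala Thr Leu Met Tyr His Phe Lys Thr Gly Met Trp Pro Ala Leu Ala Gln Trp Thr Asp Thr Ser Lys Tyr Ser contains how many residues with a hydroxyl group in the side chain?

9

Serine (S), threonine (T), and tyrosine (Y) each carry a hydroxyl group on the side chain.
Matching residues: Tyr4, Thr6, Tyr9, Thr13, Thr23, Thr25, Ser26, Tyr28, Ser29.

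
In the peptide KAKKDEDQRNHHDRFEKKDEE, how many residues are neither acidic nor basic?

Acidic: D, E. Basic: K, R, H. All other residues are neither.
Matching residues: A2, Q8, N10, F15.

4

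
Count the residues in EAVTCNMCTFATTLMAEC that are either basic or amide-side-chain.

Basic: H, K, R. Amide-side-chain: N, Q.
Basic residues here: none (0).
Amide-side-chain residues here: N6 (1).
The two groups share no amino acid, so total = 0 + 1 = 1.

1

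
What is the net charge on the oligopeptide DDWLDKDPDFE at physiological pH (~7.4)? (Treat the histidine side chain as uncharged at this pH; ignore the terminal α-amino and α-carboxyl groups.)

-5

At pH ~7.4 the Lys and Arg side chains are protonated (+1), the Asp and Glu side chains are deprotonated (−1), and with His taken as neutral all other side chains carry no charge.
Positive (K, R): K6 → +1.
Negative (D, E): D1, D2, D5, D7, D9, E11 → −6.
Net charge = (+1) + (−6) = −5.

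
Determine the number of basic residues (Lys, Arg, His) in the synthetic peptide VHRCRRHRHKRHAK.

Matching residues: H2, R3, R5, R6, H7, R8, H9, K10, R11, H12, K14.

11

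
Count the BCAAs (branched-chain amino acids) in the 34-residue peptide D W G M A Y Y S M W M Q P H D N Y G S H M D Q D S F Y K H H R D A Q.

0

Valine (V), leucine (L), and isoleucine (I) are the branched-chain amino acids.
None of the 34 residues belong to this group.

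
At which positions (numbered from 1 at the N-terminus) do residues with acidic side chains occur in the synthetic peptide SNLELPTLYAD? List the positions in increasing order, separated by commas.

4, 11

Aspartate (D) and glutamate (E) have carboxylic-acid side chains and are the acidic amino acids.
Matching residues: E4, D11.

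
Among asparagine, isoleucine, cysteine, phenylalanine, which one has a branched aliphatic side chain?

Valine (V), leucine (L), and isoleucine (I) are the branched-chain amino acids.
Of the listed options, only isoleucine belongs to this group.

isoleucine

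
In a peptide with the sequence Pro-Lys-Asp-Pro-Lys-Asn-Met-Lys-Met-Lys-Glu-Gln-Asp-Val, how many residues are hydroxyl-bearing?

Serine (S), threonine (T), and tyrosine (Y) each carry a hydroxyl group on the side chain.
None of the 14 residues belong to this group.

0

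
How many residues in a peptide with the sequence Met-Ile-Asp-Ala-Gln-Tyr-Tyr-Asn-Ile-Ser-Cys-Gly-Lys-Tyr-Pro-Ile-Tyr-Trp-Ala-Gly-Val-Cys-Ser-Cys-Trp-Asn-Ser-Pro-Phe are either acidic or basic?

2

Acidic: D, E. Basic: H, K, R.
Acidic residues here: Asp3 (1).
Basic residues here: Lys13 (1).
The two groups share no amino acid, so total = 1 + 1 = 2.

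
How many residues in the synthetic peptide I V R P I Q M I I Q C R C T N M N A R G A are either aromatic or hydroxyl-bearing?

Aromatic: F, W, Y. Hydroxyl-bearing: S, T, Y.
Aromatic residues here: none (0).
Hydroxyl-bearing residues here: T14 (1).
(Y belongs to both groups, but none appear in this sequence.) Total = 0 + 1 = 1.

1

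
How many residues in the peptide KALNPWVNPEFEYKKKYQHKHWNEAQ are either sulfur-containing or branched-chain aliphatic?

Sulfur-containing: C, M. Branched-chain aliphatic: I, L, V.
Sulfur-containing residues here: none (0).
Branched-chain aliphatic residues here: L3, V7 (2).
The two groups share no amino acid, so total = 0 + 2 = 2.

2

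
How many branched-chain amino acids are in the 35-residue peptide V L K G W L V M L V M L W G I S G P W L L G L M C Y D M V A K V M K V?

14

The BCAAs are Val, Leu, and Ile — aliphatic side chains with a branch point.
Matching residues: V1, L2, L6, V7, L9, V10, L12, I15, L20, L21, L23, V29, V32, V35.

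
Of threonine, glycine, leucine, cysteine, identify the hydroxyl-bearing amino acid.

threonine

Serine (S), threonine (T), and tyrosine (Y) each carry a hydroxyl group on the side chain.
Of the listed options, only threonine belongs to this group.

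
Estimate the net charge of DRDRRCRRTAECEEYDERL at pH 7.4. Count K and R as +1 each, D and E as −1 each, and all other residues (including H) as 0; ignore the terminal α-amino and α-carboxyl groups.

-1

Positive (K, R): R2, R4, R5, R7, R8, R18 → +6.
Negative (D, E): D1, D3, E11, E13, E14, D16, E17 → −7.
Net charge = (+6) + (−7) = −1.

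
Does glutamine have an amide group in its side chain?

Yes

Only N (asparagine) and Q (glutamine) carry a side-chain carboxamide.
Glutamine is in this group.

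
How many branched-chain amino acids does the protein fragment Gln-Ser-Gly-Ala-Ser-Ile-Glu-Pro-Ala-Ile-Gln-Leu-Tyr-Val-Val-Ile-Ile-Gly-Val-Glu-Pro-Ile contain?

9

Valine (V), leucine (L), and isoleucine (I) are the branched-chain amino acids.
Matching residues: Ile6, Ile10, Leu12, Val14, Val15, Ile16, Ile17, Val19, Ile22.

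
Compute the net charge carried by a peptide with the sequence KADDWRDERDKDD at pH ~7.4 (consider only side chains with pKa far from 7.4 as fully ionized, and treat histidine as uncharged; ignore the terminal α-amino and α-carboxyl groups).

The side chains ionized at physiological pH are Lys/Arg (+1) and Asp/Glu (−1); with His treated as neutral, nothing else contributes.
Positive (K, R): K1, R6, R9, K11 → +4.
Negative (D, E): D3, D4, D7, E8, D10, D12, D13 → −7.
Net charge = (+4) + (−7) = −3.

-3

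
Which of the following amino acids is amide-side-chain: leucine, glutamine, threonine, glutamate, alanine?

glutamine

Only N (asparagine) and Q (glutamine) carry a side-chain carboxamide.
Of the listed options, only glutamine belongs to this group.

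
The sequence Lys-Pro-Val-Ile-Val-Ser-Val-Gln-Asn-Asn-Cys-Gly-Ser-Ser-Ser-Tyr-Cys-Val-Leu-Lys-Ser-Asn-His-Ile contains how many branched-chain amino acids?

7

V, L, and I make up the branched-chain aliphatic group.
Matching residues: Val3, Ile4, Val5, Val7, Val18, Leu19, Ile24.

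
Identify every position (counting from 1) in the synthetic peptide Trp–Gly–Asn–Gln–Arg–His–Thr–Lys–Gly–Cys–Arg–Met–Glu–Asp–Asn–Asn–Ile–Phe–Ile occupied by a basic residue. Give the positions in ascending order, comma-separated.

Matching residues: Arg5, His6, Lys8, Arg11.

5, 6, 8, 11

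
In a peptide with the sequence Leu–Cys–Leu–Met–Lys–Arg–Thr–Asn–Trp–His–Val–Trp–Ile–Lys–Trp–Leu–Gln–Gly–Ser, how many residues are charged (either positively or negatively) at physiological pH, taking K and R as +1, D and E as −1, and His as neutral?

3

Charged side chains at pH ~7.4: K, R (positive); D, E (negative).
Matching residues: Lys5, Arg6, Lys14.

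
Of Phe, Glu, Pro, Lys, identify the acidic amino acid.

Only D (aspartate) and E (glutamate) carry a side-chain carboxylic acid.
Of the listed options, only Glu belongs to this group.

Glu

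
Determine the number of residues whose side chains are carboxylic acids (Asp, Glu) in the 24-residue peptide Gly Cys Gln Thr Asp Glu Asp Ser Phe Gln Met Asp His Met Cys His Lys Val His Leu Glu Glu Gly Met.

6

Matching residues: Asp5, Glu6, Asp7, Asp12, Glu21, Glu22.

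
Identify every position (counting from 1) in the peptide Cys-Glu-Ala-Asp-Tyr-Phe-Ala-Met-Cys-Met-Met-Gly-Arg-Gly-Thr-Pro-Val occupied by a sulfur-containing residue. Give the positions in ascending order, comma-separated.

1, 8, 9, 10, 11

Only Cys (C) and Met (M) have a sulfur atom in the side chain.
Matching residues: Cys1, Met8, Cys9, Met10, Met11.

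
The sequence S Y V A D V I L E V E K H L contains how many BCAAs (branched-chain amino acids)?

Valine (V), leucine (L), and isoleucine (I) are the branched-chain amino acids.
Matching residues: V3, V6, I7, L8, V10, L14.

6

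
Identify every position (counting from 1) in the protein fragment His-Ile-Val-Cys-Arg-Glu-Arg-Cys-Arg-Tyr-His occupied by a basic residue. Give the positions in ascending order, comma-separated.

Lysine (K), arginine (R), and histidine (H) have basic, nitrogen-containing side chains.
Matching residues: His1, Arg5, Arg7, Arg9, His11.

1, 5, 7, 9, 11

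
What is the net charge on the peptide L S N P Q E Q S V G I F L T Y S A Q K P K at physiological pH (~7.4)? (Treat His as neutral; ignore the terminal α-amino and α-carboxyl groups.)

+1

Near pH 7.4, K and R contribute +1 each, D and E contribute −1 each, and every other side chain (His included, as stated) is uncharged.
Positive (K, R): K19, K21 → +2.
Negative (D, E): E6 → −1.
Net charge = (+2) + (−1) = +1.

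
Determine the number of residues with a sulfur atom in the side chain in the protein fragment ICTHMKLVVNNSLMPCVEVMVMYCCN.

8

Only Cys (C) and Met (M) have a sulfur atom in the side chain.
Matching residues: C2, M5, M14, C16, M20, M22, C24, C25.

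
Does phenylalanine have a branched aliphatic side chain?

Valine (V), leucine (L), and isoleucine (I) are the branched-chain amino acids.
Phenylalanine is not in this group.

No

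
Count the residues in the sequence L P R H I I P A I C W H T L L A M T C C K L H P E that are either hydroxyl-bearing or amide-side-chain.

2

Hydroxyl-bearing: S, T, Y. Amide-side-chain: N, Q.
Hydroxyl-bearing residues here: T13, T18 (2).
Amide-side-chain residues here: none (0).
The two groups share no amino acid, so total = 2 + 0 = 2.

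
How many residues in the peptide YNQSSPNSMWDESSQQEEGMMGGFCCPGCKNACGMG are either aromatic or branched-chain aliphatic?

3

Aromatic: F, W, Y. Branched-chain aliphatic: I, L, V.
Aromatic residues here: Y1, W10, F24 (3).
Branched-chain aliphatic residues here: none (0).
The two groups share no amino acid, so total = 3 + 0 = 3.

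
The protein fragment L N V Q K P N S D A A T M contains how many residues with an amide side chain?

3

Asparagine (N) and glutamine (Q) have uncharged amide side chains.
Matching residues: N2, Q4, N7.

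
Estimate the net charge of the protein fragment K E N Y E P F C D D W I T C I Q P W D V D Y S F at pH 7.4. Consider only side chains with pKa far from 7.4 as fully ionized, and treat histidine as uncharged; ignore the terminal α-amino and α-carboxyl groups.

-5

At pH ~7.4 the Lys and Arg side chains are protonated (+1), the Asp and Glu side chains are deprotonated (−1), and with His taken as neutral all other side chains carry no charge.
Positive (K, R): K1 → +1.
Negative (D, E): E2, E5, D9, D10, D19, D21 → −6.
Net charge = (+1) + (−6) = −5.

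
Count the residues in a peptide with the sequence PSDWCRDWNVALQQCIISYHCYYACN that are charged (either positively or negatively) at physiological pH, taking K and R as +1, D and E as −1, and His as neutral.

3

Charged side chains at pH ~7.4: K, R (positive); D, E (negative).
Matching residues: D3, R6, D7.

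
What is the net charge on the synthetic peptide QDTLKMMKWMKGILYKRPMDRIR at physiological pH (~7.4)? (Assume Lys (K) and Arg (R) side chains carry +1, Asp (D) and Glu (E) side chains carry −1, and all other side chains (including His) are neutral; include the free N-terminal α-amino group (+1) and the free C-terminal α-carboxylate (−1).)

Positive (K, R): K5, K8, K11, K16, R17, R21, R23 → +7.
Negative (D, E): D2, D20 → −2.
The N-terminus (+1) and C-terminus (−1) cancel.
Net charge = (+7) + (−2) = +5.

+5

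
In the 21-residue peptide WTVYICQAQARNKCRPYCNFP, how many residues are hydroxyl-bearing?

The –OH-bearing residues are Ser, Thr (aliphatic alcohols), and Tyr (phenol).
Matching residues: T2, Y4, Y17.

3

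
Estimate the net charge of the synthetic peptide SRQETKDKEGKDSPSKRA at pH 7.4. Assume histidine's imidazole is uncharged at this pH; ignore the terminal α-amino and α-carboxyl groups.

+2

At pH ~7.4 the Lys and Arg side chains are protonated (+1), the Asp and Glu side chains are deprotonated (−1), and with His taken as neutral all other side chains carry no charge.
Positive (K, R): R2, K6, K8, K11, K16, R17 → +6.
Negative (D, E): E4, D7, E9, D12 → −4.
Net charge = (+6) + (−4) = +2.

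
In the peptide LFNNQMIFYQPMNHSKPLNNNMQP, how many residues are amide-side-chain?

Only N (asparagine) and Q (glutamine) carry a side-chain carboxamide.
Matching residues: N3, N4, Q5, Q10, N13, N19, N20, N21, Q23.

9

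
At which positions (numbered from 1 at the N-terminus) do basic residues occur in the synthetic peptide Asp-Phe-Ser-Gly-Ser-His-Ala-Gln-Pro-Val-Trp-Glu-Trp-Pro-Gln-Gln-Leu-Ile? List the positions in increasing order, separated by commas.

The basic amino acids are Lys (K), Arg (R), and His (H).
Matching residues: His6.

6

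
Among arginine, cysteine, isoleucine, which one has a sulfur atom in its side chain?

Only Cys (C) and Met (M) have a sulfur atom in the side chain.
Of the listed options, only cysteine belongs to this group.

cysteine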